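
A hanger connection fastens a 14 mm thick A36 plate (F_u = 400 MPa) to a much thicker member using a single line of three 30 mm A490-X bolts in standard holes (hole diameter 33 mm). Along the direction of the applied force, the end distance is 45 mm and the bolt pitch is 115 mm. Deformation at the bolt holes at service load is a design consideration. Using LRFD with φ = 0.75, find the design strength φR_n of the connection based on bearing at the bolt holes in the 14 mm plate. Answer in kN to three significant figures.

Per bolt r_n = 1.2 l_c t F_u ≤ 2.4 d t F_u; upper limit = 2.4 × 30 × 14 × 400 / 1000 = 403.2 kN.
Edge bolt: l_c = 45 − 33/2 = 28.5 mm → 1.2 × 28.5 × 14 × 400 / 1000 = 191.5 → r_n = 191.5 kN.
Interior bolts: l_c = 115 − 33 = 82 mm → 1.2 × 82 × 14 × 400 / 1000 = 551 → r_n = 403.2 kN.
R_n = 1 × 191.5 + 2 × 403.2 = 997.9 kN.
Design strength φR_n = 0.75 × 997.9 = 748 kN.

748 kN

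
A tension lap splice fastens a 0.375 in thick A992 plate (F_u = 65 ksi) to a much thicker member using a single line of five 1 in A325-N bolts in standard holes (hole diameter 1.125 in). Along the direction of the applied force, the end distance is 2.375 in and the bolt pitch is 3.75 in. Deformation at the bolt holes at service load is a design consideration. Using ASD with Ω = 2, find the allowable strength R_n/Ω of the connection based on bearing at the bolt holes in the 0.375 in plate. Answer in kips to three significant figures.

Per bolt r_n = 1.2 l_c t F_u ≤ 2.4 d t F_u; upper limit = 2.4 × 1 × 0.375 × 65 = 58.5 kips.
Edge bolt: l_c = 2.375 − 1.125/2 = 1.812 in → 1.2 × 1.812 × 0.375 × 65 = 53.02 → r_n = 53.02 kips.
Interior bolts: l_c = 3.75 − 1.125 = 2.625 in → 1.2 × 2.625 × 0.375 × 65 = 76.78 → r_n = 58.5 kips.
R_n = 1 × 53.02 + 4 × 58.5 = 287 kips.
Allowable strength R_n/Ω = 287 / 2 = 144 kips.

144 kips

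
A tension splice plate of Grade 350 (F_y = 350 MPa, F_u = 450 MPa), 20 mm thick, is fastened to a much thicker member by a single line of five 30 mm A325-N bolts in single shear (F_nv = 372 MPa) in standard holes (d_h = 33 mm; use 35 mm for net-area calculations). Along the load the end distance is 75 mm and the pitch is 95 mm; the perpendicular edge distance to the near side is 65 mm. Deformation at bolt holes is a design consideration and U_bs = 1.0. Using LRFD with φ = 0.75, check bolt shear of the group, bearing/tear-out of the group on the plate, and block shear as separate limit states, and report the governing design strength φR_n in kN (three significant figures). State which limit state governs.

986 kN (bolt shear governs)

Bolt shear: A_b = π·30²/4 = 706.9 mm²; R_n = 372 × 706.9 × 5 × 1 / 1000 = 1315 kN → 0.75 × 1315 = 986 kN.
Bearing: edge l_c = 58.5, r_n = 631.8 kN; interior l_c = 62, r_n = 648 kN; R_n = 631.8 + 4·648 = 3224 kN → 2420 kN.
Block shear: A_gv = 9100, A_nv = 5950, A_nt = 950 mm²; R_n = min(0.6F_uA_nv, 0.6F_yA_gv) + U_bs·F_u·A_nt = 2034 kN → 1530 kN.
Bolt shear governs: 986 kN.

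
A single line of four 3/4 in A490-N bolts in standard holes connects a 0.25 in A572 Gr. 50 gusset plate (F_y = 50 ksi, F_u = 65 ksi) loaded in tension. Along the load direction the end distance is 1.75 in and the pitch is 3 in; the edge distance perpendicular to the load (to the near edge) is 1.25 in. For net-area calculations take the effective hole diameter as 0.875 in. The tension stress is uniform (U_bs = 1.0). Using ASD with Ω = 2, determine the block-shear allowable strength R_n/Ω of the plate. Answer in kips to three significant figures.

44.1 kips

Shear plane L_v = 1.75 + 3·3 = 10.75 in; A_gv = 10.75 × 0.25 = 2.688 in².
A_nv = (10.75 − 3.5·0.875) × 0.25 = 1.922 in².
A_nt = (1.25 − 0.5·0.875) × 0.25 = 0.2031 in².
0.6 F_u A_nv = 74.95 kips; 0.6 F_y A_gv = 80.62 kips → shear rupture governs the shear term.
R_n = 74.95 + 1.0 × 65 × 0.2031 = 88.16 kips.
Allowable strength R_n/Ω = 88.16 / 2 = 44.1 kips.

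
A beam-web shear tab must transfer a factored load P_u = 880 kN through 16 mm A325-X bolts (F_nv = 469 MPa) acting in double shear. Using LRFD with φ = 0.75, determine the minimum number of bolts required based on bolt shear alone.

A_b = π·16²/4 = 201.1 mm².
Per-bolt design strength φR_n = 0.75 × 469 × 201.1 × 2 / 1000 = 141.4 kN.
n ≥ 880 / 141.4 = 6.221 → use 7 bolts.

7 bolts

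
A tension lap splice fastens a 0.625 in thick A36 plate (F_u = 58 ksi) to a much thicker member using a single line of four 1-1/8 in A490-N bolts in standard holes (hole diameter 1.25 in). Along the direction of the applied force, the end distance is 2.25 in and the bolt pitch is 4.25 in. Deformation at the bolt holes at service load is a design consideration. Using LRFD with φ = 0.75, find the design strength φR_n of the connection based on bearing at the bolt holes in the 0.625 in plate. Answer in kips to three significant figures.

273 kips

Per bolt r_n = 1.2 l_c t F_u ≤ 2.4 d t F_u; upper limit = 2.4 × 1.125 × 0.625 × 58 = 97.87 kips.
Edge bolt: l_c = 2.25 − 1.25/2 = 1.625 in → 1.2 × 1.625 × 0.625 × 58 = 70.69 → r_n = 70.69 kips.
Interior bolts: l_c = 4.25 − 1.25 = 3 in → 1.2 × 3 × 0.625 × 58 = 130.5 → r_n = 97.87 kips.
R_n = 1 × 70.69 + 3 × 97.87 = 364.3 kips.
Design strength φR_n = 0.75 × 364.3 = 273 kips.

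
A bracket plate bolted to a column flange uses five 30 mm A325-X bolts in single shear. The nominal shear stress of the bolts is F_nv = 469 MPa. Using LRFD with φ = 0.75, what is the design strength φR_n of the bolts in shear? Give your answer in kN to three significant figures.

A_b = π × 30² / 4 = 706.9 mm².
R_n = F_nv · A_b · n · n_s = 469 × 706.9 × 5 × 1 / 1000 = 1658 kN.
Design strength φR_n = 0.75 × 1658 = 1240 kN.

1240 kN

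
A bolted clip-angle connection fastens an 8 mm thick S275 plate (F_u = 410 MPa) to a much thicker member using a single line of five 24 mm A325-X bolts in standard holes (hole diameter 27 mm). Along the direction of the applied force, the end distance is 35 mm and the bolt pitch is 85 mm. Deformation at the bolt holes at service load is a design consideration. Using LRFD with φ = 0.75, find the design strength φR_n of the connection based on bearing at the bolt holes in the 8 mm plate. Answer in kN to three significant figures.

630 kN

Per bolt r_n = 1.2 l_c t F_u ≤ 2.4 d t F_u; upper limit = 2.4 × 24 × 8 × 410 / 1000 = 188.9 kN.
Edge bolt: l_c = 35 − 27/2 = 21.5 mm → 1.2 × 21.5 × 8 × 410 / 1000 = 84.62 → r_n = 84.62 kN.
Interior bolts: l_c = 85 − 27 = 58 mm → 1.2 × 58 × 8 × 410 / 1000 = 228.3 → r_n = 188.9 kN.
R_n = 1 × 84.62 + 4 × 188.9 = 840.3 kN.
Design strength φR_n = 0.75 × 840.3 = 630 kN.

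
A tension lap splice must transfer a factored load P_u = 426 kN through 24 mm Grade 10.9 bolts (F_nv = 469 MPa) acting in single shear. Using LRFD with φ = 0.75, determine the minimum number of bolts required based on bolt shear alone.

3 bolts

A_b = π·24²/4 = 452.4 mm².
Per-bolt design strength φR_n = 0.75 × 469 × 452.4 × 1 / 1000 = 159.1 kN.
n ≥ 426 / 159.1 = 2.677 → use 3 bolts.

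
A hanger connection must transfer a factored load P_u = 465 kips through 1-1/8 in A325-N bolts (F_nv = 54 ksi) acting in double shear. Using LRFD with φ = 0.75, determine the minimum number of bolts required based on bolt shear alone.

6 bolts

A_b = π·1.125²/4 = 0.994 in².
Per-bolt design strength φR_n = 0.75 × 54 × 0.994 × 2 = 80.52 kips.
n ≥ 465 / 80.52 = 5.775 → use 6 bolts.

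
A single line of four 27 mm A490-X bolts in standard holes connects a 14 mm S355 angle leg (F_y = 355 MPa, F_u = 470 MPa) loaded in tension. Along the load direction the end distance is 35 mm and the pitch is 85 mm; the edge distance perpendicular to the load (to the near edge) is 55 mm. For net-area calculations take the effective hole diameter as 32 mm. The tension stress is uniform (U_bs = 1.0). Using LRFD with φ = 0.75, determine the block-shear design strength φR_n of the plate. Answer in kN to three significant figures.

Shear plane L_v = 35 + 3·85 = 290 mm; A_gv = 290 × 14 = 4060 mm².
A_nv = (290 − 3.5·32) × 14 = 2492 mm².
A_nt = (55 − 0.5·32) × 14 = 546 mm².
0.6 F_u A_nv = 702.7 kN; 0.6 F_y A_gv = 864.8 kN → shear rupture governs the shear term.
R_n = 702.7 + 1.0 × 470 × 546 / 1000 = 959.4 kN.
Design strength φR_n = 0.75 × 959.4 = 720 kN.

720 kN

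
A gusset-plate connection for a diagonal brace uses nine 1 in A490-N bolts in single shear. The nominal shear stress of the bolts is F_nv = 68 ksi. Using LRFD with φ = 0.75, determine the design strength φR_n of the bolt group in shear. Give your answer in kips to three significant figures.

360 kips

A_b = π × 1² / 4 = 0.7854 in².
R_n = F_nv · A_b · n · n_s = 68 × 0.7854 × 9 × 1 = 480.7 kips.
Design strength φR_n = 0.75 × 480.7 = 360 kips.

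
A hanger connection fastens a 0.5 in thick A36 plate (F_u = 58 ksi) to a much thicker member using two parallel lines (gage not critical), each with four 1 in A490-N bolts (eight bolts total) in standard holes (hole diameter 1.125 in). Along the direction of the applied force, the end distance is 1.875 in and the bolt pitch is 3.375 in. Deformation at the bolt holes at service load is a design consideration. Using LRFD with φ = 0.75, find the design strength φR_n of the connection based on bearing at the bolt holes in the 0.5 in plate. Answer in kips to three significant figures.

382 kips

Per bolt r_n = 1.2 l_c t F_u ≤ 2.4 d t F_u; upper limit = 2.4 × 1 × 0.5 × 58 = 69.6 kips.
Edge bolt: l_c = 1.875 − 1.125/2 = 1.312 in → 1.2 × 1.312 × 0.5 × 58 = 45.67 → r_n = 45.67 kips.
Interior bolts: l_c = 3.375 − 1.125 = 2.25 in → 1.2 × 2.25 × 0.5 × 58 = 78.3 → r_n = 69.6 kips.
R_n = 2 × 45.67 + 6 × 69.6 = 508.9 kips.
Design strength φR_n = 0.75 × 508.9 = 382 kips.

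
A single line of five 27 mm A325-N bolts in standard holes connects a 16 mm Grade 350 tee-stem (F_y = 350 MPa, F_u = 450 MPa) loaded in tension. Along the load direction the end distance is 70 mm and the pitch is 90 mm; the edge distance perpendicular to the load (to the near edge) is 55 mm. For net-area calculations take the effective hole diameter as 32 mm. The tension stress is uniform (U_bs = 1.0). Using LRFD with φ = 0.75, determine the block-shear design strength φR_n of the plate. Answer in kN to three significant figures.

1140 kN

Shear plane L_v = 70 + 4·90 = 430 mm; A_gv = 430 × 16 = 6880 mm².
A_nv = (430 − 4.5·32) × 16 = 4576 mm².
A_nt = (55 − 0.5·32) × 16 = 624 mm².
0.6 F_u A_nv = 1236 kN; 0.6 F_y A_gv = 1445 kN → shear rupture governs the shear term.
R_n = 1236 + 1.0 × 450 × 624 / 1000 = 1516 kN.
Design strength φR_n = 0.75 × 1516 = 1140 kN.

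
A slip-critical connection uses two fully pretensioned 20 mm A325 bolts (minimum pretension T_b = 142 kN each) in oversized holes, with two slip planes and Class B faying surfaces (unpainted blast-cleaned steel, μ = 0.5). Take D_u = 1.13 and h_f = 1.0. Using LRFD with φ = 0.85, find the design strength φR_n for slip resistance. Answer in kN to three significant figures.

273 kN

R_n = μ · D_u · h_f · T_b · n_s · n_b = 0.5 × 1.13 × 1.0 × 142 × 2 × 2 = 320.9 kN.
Design strength φR_n = 0.85 × 320.9 = 273 kN.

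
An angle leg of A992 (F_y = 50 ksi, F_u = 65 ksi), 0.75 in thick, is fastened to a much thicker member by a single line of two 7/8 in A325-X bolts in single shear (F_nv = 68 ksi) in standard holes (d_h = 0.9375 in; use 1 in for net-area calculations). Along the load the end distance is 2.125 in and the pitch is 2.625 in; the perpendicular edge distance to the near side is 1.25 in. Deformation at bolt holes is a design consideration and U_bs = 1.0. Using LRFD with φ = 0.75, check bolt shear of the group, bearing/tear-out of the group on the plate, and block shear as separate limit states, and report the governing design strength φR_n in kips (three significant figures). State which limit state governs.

Bolt shear: A_b = π·0.875²/4 = 0.6013 in²; R_n = 68 × 0.6013 × 2 × 1 = 81.78 kips → 0.75 × 81.78 = 61.3 kips.
Bearing: edge l_c = 1.656, r_n = 96.89 kips; interior l_c = 1.688, r_n = 98.72 kips; R_n = 96.89 + 1·98.72 = 195.6 kips → 147 kips.
Block shear: A_gv = 3.562, A_nv = 2.438, A_nt = 0.5625 in²; R_n = min(0.6F_uA_nv, 0.6F_yA_gv) + U_bs·F_u·A_nt = 131.6 kips → 98.7 kips.
Bolt shear governs: 61.3 kips.

61.3 kips (bolt shear governs)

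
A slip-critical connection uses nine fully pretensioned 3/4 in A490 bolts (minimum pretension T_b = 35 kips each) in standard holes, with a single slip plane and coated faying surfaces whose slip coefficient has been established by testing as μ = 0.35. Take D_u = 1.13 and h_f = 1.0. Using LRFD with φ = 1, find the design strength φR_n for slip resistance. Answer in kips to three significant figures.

R_n = μ · D_u · h_f · T_b · n_s · n_b = 0.35 × 1.13 × 1.0 × 35 × 1 × 9 = 124.6 kips.
Design strength φR_n = 1 × 124.6 = 125 kips.

125 kips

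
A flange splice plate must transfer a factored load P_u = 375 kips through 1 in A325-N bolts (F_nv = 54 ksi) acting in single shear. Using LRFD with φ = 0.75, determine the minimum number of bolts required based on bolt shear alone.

12 bolts

A_b = π·1²/4 = 0.7854 in².
Per-bolt design strength φR_n = 0.75 × 54 × 0.7854 × 1 = 31.81 kips.
n ≥ 375 / 31.81 = 11.79 → use 12 bolts.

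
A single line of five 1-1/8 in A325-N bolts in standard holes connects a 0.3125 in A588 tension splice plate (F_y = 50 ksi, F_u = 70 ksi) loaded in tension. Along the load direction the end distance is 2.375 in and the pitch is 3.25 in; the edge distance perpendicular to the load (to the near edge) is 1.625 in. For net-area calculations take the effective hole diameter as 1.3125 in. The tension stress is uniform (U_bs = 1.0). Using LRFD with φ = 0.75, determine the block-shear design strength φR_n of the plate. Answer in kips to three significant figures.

109 kips

Shear plane L_v = 2.375 + 4·3.25 = 15.38 in; A_gv = 15.38 × 0.3125 = 4.805 in².
A_nv = (15.38 − 4.5·1.3125) × 0.3125 = 2.959 in².
A_nt = (1.625 − 0.5·1.3125) × 0.3125 = 0.3027 in².
0.6 F_u A_nv = 124.3 kips; 0.6 F_y A_gv = 144.1 kips → shear rupture governs the shear term.
R_n = 124.3 + 1.0 × 70 × 0.3027 = 145.5 kips.
Design strength φR_n = 0.75 × 145.5 = 109 kips.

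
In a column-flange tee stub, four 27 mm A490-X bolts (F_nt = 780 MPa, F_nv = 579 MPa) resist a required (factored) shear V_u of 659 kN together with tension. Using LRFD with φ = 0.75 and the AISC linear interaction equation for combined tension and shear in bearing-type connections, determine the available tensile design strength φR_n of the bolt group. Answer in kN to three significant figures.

A_b = π·27²/4 = 572.6 mm²; f_rv = 659 × 1000 / (4 × 572.6) = 287.7 MPa.
F'_nt = 1.3 F_nt − (F_nt / φF_nv) f_rv = 1.3·780 − (780/(0.75·579))·287.7 = 497.2 MPa, capped at F_nt → F'_nt = 497.2 MPa.
R_n = F'_nt · A_b · n = 497.2 × 572.6 × 4 / 1000 = 1139 kN.
Design strength φR_n = 0.75 × 1139 = 854 kN.

854 kN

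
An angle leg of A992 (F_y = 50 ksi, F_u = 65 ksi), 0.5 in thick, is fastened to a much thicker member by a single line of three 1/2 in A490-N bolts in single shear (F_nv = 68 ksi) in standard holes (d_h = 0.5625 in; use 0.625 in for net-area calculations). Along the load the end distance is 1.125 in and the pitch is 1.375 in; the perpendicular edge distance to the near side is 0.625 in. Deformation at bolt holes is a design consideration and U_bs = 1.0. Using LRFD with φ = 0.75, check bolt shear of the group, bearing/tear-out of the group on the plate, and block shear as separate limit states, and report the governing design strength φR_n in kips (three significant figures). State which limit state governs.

30 kips (bolt shear governs)

Bolt shear: A_b = π·0.5²/4 = 0.1963 in²; R_n = 68 × 0.1963 × 3 × 1 = 40.06 kips → 0.75 × 40.06 = 30 kips.
Bearing: edge l_c = 0.8438, r_n = 32.91 kips; interior l_c = 0.8125, r_n = 31.69 kips; R_n = 32.91 + 2·31.69 = 96.28 kips → 72.2 kips.
Block shear: A_gv = 1.938, A_nv = 1.156, A_nt = 0.1562 in²; R_n = min(0.6F_uA_nv, 0.6F_yA_gv) + U_bs·F_u·A_nt = 55.25 kips → 41.4 kips.
Bolt shear governs: 30 kips.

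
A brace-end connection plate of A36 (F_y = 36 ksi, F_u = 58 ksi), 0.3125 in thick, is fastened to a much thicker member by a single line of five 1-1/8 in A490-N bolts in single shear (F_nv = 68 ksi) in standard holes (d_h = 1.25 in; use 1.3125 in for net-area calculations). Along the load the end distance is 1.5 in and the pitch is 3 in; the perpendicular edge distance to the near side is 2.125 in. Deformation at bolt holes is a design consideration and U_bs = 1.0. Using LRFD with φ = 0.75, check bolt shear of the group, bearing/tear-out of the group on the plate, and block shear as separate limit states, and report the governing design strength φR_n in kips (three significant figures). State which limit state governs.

81.9 kips (block shear governs)

Bolt shear: A_b = π·1.125²/4 = 0.994 in²; R_n = 68 × 0.994 × 5 × 1 = 338 kips → 0.75 × 338 = 253 kips.
Bearing: edge l_c = 0.875, r_n = 19.03 kips; interior l_c = 1.75, r_n = 38.06 kips; R_n = 19.03 + 4·38.06 = 171.3 kips → 128 kips.
Block shear: A_gv = 4.219, A_nv = 2.373, A_nt = 0.459 in²; R_n = min(0.6F_uA_nv, 0.6F_yA_gv) + U_bs·F_u·A_nt = 109.2 kips → 81.9 kips.
Block shear governs: 81.9 kips.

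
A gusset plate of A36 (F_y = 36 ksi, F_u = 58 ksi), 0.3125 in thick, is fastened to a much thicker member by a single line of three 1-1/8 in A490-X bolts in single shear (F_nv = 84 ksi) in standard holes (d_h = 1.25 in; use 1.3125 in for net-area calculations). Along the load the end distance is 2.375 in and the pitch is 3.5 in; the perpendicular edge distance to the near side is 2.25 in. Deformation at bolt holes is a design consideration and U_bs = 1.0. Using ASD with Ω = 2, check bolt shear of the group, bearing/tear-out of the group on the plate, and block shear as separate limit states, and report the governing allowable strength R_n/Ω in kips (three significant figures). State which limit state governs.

Bolt shear: A_b = π·1.125²/4 = 0.994 in²; R_n = 84 × 0.994 × 3 × 1 = 250.5 kips → 250.5 / 2 = 125 kips.
Bearing: edge l_c = 1.75, r_n = 38.06 kips; interior l_c = 2.25, r_n = 48.94 kips; R_n = 38.06 + 2·48.94 = 135.9 kips → 68 kips.
Block shear: A_gv = 2.93, A_nv = 1.904, A_nt = 0.498 in²; R_n = min(0.6F_uA_nv, 0.6F_yA_gv) + U_bs·F_u·A_nt = 92.17 kips → 46.1 kips.
Block shear governs: 46.1 kips.

46.1 kips (block shear governs)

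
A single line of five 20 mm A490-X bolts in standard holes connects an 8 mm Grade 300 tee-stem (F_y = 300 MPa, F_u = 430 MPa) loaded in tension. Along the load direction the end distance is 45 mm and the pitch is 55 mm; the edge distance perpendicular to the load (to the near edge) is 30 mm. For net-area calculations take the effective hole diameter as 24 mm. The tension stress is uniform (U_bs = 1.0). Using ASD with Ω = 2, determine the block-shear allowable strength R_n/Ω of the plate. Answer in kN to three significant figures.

193 kN

Shear plane L_v = 45 + 4·55 = 265 mm; A_gv = 265 × 8 = 2120 mm².
A_nv = (265 − 4.5·24) × 8 = 1256 mm².
A_nt = (30 − 0.5·24) × 8 = 144 mm².
0.6 F_u A_nv = 324 kN; 0.6 F_y A_gv = 381.6 kN → shear rupture governs the shear term.
R_n = 324 + 1.0 × 430 × 144 / 1000 = 386 kN.
Allowable strength R_n/Ω = 386 / 2 = 193 kN.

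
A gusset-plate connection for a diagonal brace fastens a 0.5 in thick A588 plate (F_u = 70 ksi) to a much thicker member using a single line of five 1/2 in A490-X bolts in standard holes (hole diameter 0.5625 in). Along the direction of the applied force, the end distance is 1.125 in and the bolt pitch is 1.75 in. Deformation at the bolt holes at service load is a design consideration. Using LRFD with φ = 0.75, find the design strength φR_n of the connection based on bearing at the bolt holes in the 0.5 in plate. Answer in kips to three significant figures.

153 kips

Per bolt r_n = 1.2 l_c t F_u ≤ 2.4 d t F_u; upper limit = 2.4 × 0.5 × 0.5 × 70 = 42 kips.
Edge bolt: l_c = 1.125 − 0.5625/2 = 0.8438 in → 1.2 × 0.8438 × 0.5 × 70 = 35.44 → r_n = 35.44 kips.
Interior bolts: l_c = 1.75 − 0.5625 = 1.188 in → 1.2 × 1.188 × 0.5 × 70 = 49.88 → r_n = 42 kips.
R_n = 1 × 35.44 + 4 × 42 = 203.4 kips.
Design strength φR_n = 0.75 × 203.4 = 153 kips.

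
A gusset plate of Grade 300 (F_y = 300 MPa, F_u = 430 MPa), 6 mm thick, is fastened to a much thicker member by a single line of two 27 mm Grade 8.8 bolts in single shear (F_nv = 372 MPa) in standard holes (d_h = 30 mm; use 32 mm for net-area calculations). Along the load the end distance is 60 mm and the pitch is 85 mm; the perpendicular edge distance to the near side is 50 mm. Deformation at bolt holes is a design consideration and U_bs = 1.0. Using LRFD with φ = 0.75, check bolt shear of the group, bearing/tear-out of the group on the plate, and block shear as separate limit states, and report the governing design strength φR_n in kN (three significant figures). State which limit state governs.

178 kN (block shear governs)

Bolt shear: A_b = π·27²/4 = 572.6 mm²; R_n = 372 × 572.6 × 2 × 1 / 1000 = 426 kN → 0.75 × 426 = 319 kN.
Bearing: edge l_c = 45, r_n = 139.3 kN; interior l_c = 55, r_n = 167.2 kN; R_n = 139.3 + 1·167.2 = 306.5 kN → 230 kN.
Block shear: A_gv = 870, A_nv = 582, A_nt = 204 mm²; R_n = min(0.6F_uA_nv, 0.6F_yA_gv) + U_bs·F_u·A_nt = 237.9 kN → 178 kN.
Block shear governs: 178 kN.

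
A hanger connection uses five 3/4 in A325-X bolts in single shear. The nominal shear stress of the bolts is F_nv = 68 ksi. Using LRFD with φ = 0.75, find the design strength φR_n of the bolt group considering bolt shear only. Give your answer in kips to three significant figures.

113 kips

A_b = π × 0.75² / 4 = 0.4418 in².
R_n = F_nv · A_b · n · n_s = 68 × 0.4418 × 5 × 1 = 150.2 kips.
Design strength φR_n = 0.75 × 150.2 = 113 kips.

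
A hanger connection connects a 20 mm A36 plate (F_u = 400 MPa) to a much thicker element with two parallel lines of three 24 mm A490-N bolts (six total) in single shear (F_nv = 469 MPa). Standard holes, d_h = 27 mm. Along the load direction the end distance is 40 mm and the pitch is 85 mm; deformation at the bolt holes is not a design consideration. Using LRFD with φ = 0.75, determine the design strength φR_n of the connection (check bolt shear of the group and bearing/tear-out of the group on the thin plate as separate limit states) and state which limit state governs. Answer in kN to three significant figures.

Bolt shear: A_b = π·24²/4 = 452.4 mm²; R_n = 469 × 452.4 × 6 × 1 / 1000 = 1273 kN → 0.75 × 1273 = 955 kN.
Bearing (1.5 l_c t F_u ≤ 3.0 d t F_u): upper limit = 3.0·24·20·400 / 1000 = 576 kN.
  Edge l_c = 40 − 27/2 = 26.5 → r_n = 318 kN; interior l_c = 85 − 27 = 58 → r_n = 576 kN.
  R_n,bearing = 2·318 + 4·576 = 2940 kN → 0.75 × 2940 = 2200 kN.
Bolt shear governs: 955 kN.

955 kN (bolt shear governs)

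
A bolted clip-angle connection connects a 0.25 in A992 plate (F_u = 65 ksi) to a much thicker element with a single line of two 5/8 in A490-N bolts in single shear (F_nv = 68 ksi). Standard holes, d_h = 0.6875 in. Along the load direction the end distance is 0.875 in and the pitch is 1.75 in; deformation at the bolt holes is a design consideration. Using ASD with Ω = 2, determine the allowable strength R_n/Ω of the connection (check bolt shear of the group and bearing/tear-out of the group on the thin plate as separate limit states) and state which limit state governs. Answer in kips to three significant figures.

15.5 kips (bearing governs)

Bolt shear: A_b = π·0.625²/4 = 0.3068 in²; R_n = 68 × 0.3068 × 2 × 1 = 41.72 kips → 41.72 / 2 = 20.9 kips.
Bearing (1.2 l_c t F_u ≤ 2.4 d t F_u): upper limit = 2.4·0.625·0.25·65 = 24.38 kips.
  Edge l_c = 0.875 − 0.6875/2 = 0.5312 → r_n = 10.36 kips; interior l_c = 1.75 − 0.6875 = 1.062 → r_n = 20.72 kips.
  R_n,bearing = 1·10.36 + 1·20.72 = 31.08 kips → 31.08 / 2 = 15.5 kips.
Bearing governs: 15.5 kips.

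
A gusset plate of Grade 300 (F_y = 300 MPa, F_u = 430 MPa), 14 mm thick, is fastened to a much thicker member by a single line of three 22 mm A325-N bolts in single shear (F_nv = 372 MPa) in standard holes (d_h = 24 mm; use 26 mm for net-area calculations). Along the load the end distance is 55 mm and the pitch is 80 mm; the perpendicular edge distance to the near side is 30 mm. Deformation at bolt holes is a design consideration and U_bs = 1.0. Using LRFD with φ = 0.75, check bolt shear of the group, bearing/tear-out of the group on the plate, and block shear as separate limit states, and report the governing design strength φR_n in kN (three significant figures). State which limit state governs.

Bolt shear: A_b = π·22²/4 = 380.1 mm²; R_n = 372 × 380.1 × 3 × 1 / 1000 = 424.2 kN → 0.75 × 424.2 = 318 kN.
Bearing: edge l_c = 43, r_n = 310.6 kN; interior l_c = 56, r_n = 317.9 kN; R_n = 310.6 + 2·317.9 = 946.3 kN → 710 kN.
Block shear: A_gv = 3010, A_nv = 2100, A_nt = 238 mm²; R_n = min(0.6F_uA_nv, 0.6F_yA_gv) + U_bs·F_u·A_nt = 644.1 kN → 483 kN.
Bolt shear governs: 318 kN.

318 kN (bolt shear governs)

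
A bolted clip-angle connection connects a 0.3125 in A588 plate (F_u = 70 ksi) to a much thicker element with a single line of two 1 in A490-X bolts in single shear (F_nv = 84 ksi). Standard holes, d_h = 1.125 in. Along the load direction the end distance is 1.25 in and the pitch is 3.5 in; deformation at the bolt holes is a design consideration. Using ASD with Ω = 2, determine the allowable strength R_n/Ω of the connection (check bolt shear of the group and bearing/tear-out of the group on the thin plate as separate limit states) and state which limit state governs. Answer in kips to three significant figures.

Bolt shear: A_b = π·1²/4 = 0.7854 in²; R_n = 84 × 0.7854 × 2 × 1 = 131.9 kips → 131.9 / 2 = 66 kips.
Bearing (1.2 l_c t F_u ≤ 2.4 d t F_u): upper limit = 2.4·1·0.3125·70 = 52.5 kips.
  Edge l_c = 1.25 − 1.125/2 = 0.6875 → r_n = 18.05 kips; interior l_c = 3.5 − 1.125 = 2.375 → r_n = 52.5 kips.
  R_n,bearing = 1·18.05 + 1·52.5 = 70.55 kips → 70.55 / 2 = 35.3 kips.
Bearing governs: 35.3 kips.

35.3 kips (bearing governs)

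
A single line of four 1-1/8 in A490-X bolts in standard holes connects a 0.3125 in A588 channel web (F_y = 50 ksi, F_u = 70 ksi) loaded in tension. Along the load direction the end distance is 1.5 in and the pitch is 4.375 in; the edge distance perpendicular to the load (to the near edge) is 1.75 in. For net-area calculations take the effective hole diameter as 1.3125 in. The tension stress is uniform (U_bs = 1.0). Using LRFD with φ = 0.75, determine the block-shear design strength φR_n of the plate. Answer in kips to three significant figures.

Shear plane L_v = 1.5 + 3·4.375 = 14.62 in; A_gv = 14.62 × 0.3125 = 4.57 in².
A_nv = (14.62 − 3.5·1.3125) × 0.3125 = 3.135 in².
A_nt = (1.75 − 0.5·1.3125) × 0.3125 = 0.3418 in².
0.6 F_u A_nv = 131.7 kips; 0.6 F_y A_gv = 137.1 kips → shear rupture governs the shear term.
R_n = 131.7 + 1.0 × 70 × 0.3418 = 155.6 kips.
Design strength φR_n = 0.75 × 155.6 = 117 kips.

117 kips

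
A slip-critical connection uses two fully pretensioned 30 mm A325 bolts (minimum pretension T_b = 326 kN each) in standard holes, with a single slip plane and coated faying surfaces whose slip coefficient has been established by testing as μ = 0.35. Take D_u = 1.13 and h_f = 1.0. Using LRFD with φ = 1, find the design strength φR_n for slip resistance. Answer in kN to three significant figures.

R_n = μ · D_u · h_f · T_b · n_s · n_b = 0.35 × 1.13 × 1.0 × 326 × 1 × 2 = 257.9 kN.
Design strength φR_n = 1 × 257.9 = 258 kN.

258 kN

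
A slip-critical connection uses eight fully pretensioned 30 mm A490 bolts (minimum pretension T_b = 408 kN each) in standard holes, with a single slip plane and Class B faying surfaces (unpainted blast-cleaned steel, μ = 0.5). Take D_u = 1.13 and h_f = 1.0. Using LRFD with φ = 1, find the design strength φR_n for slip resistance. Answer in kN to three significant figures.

1840 kN

R_n = μ · D_u · h_f · T_b · n_s · n_b = 0.5 × 1.13 × 1.0 × 408 × 1 × 8 = 1844 kN.
Design strength φR_n = 1 × 1844 = 1840 kN.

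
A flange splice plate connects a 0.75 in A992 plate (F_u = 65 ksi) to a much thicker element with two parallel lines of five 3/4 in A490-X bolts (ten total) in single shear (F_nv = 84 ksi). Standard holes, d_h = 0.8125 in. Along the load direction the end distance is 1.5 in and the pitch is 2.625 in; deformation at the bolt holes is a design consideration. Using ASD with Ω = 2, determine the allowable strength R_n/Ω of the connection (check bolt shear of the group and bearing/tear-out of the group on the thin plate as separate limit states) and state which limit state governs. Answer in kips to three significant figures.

Bolt shear: A_b = π·0.75²/4 = 0.4418 in²; R_n = 84 × 0.4418 × 10 × 1 = 371.1 kips → 371.1 / 2 = 186 kips.
Bearing (1.2 l_c t F_u ≤ 2.4 d t F_u): upper limit = 2.4·0.75·0.75·65 = 87.75 kips.
  Edge l_c = 1.5 − 0.8125/2 = 1.094 → r_n = 63.98 kips; interior l_c = 2.625 − 0.8125 = 1.812 → r_n = 87.75 kips.
  R_n,bearing = 2·63.98 + 8·87.75 = 830 kips → 830 / 2 = 415 kips.
Bolt shear governs: 186 kips.

186 kips (bolt shear governs)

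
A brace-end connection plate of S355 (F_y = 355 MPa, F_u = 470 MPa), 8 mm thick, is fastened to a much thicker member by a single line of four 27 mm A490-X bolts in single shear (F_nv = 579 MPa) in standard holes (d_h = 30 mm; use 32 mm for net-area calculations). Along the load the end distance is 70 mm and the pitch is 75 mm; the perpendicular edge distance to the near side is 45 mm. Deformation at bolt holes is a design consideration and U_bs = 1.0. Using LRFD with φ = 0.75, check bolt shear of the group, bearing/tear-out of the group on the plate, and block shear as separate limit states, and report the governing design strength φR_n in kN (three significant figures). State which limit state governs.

Bolt shear: A_b = π·27²/4 = 572.6 mm²; R_n = 579 × 572.6 × 4 × 1 / 1000 = 1326 kN → 0.75 × 1326 = 995 kN.
Bearing: edge l_c = 55, r_n = 243.6 kN; interior l_c = 45, r_n = 203 kN; R_n = 243.6 + 3·203 = 852.8 kN → 640 kN.
Block shear: A_gv = 2360, A_nv = 1464, A_nt = 232 mm²; R_n = min(0.6F_uA_nv, 0.6F_yA_gv) + U_bs·F_u·A_nt = 521.9 kN → 391 kN.
Block shear governs: 391 kN.

391 kN (block shear governs)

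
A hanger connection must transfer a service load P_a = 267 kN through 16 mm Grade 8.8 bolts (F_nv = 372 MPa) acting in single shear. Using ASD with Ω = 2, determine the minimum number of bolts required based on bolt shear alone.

A_b = π·16²/4 = 201.1 mm².
Per-bolt allowable strength R_n/Ω = 372 × 201.1 × 1 / 1000 / 2 = 37.4 kN.
n ≥ 267 / 37.4 = 7.14 → use 8 bolts.

8 bolts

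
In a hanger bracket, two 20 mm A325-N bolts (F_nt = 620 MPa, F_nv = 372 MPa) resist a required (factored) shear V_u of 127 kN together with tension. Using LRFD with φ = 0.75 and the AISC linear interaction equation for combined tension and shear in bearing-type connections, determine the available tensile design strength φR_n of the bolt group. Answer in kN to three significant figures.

168 kN

A_b = π·20²/4 = 314.2 mm²; f_rv = 127 × 1000 / (2 × 314.2) = 202.1 MPa.
F'_nt = 1.3 F_nt − (F_nt / φF_nv) f_rv = 1.3·620 − (620/(0.75·372))·202.1 = 356.8 MPa, capped at F_nt → F'_nt = 356.8 MPa.
R_n = F'_nt · A_b · n = 356.8 × 314.2 × 2 / 1000 = 224.2 kN.
Design strength φR_n = 0.75 × 224.2 = 168 kN.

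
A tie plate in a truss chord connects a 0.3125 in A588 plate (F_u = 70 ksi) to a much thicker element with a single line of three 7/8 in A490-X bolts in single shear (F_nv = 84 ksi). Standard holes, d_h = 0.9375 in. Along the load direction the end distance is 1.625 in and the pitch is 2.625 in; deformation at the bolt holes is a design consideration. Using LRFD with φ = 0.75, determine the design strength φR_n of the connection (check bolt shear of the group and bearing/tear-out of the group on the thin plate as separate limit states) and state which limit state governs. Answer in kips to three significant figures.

Bolt shear: A_b = π·0.875²/4 = 0.6013 in²; R_n = 84 × 0.6013 × 3 × 1 = 151.5 kips → 0.75 × 151.5 = 114 kips.
Bearing (1.2 l_c t F_u ≤ 2.4 d t F_u): upper limit = 2.4·0.875·0.3125·70 = 45.94 kips.
  Edge l_c = 1.625 − 0.9375/2 = 1.156 → r_n = 30.35 kips; interior l_c = 2.625 − 0.9375 = 1.688 → r_n = 44.3 kips.
  R_n,bearing = 1·30.35 + 2·44.3 = 118.9 kips → 0.75 × 118.9 = 89.2 kips.
Bearing governs: 89.2 kips.

89.2 kips (bearing governs)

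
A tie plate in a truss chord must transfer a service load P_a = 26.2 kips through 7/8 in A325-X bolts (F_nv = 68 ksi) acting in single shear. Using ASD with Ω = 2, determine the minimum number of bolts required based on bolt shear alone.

A_b = π·0.875²/4 = 0.6013 in².
Per-bolt allowable strength R_n/Ω = 68 × 0.6013 × 1 / 2 = 20.44 kips.
n ≥ 26.2 / 20.44 = 1.281 → use 2 bolts.

2 bolts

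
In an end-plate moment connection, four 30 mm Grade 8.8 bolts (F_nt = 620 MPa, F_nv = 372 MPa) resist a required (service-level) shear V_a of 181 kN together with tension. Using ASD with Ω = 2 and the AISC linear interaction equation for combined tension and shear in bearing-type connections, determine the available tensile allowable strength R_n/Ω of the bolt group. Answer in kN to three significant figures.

838 kN

A_b = π·30²/4 = 706.9 mm²; f_rv = 181 × 1000 / (4 × 706.9) = 64.02 MPa.
F'_nt = 1.3 F_nt − (Ω F_nt / F_nv) f_rv = 1.3·620 − (2·620/372)·64.02 = 592.6 MPa, capped at F_nt → F'_nt = 592.6 MPa.
R_n = F'_nt · A_b · n = 592.6 × 706.9 × 4 / 1000 = 1676 kN.
Allowable strength R_n/Ω = 1676 / 2 = 838 kN.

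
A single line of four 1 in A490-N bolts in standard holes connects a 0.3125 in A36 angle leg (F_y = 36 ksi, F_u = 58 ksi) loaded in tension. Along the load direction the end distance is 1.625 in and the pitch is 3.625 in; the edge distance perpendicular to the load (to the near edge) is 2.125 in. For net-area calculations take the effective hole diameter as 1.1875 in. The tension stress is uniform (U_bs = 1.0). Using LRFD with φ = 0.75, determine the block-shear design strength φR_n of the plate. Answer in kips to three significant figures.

84.1 kips

Shear plane L_v = 1.625 + 3·3.625 = 12.5 in; A_gv = 12.5 × 0.3125 = 3.906 in².
A_nv = (12.5 − 3.5·1.1875) × 0.3125 = 2.607 in².
A_nt = (2.125 − 0.5·1.1875) × 0.3125 = 0.4785 in².
0.6 F_u A_nv = 90.74 kips; 0.6 F_y A_gv = 84.37 kips → shear yielding governs the shear term.
R_n = 84.37 + 1.0 × 58 × 0.4785 = 112.1 kips.
Design strength φR_n = 0.75 × 112.1 = 84.1 kips.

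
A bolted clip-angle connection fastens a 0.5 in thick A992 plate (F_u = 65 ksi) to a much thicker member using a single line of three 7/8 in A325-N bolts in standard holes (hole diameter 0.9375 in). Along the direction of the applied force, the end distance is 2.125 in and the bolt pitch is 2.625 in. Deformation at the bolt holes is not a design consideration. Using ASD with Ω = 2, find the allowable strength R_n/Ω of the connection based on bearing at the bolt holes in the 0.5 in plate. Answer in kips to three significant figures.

123 kips

Per bolt r_n = 1.5 l_c t F_u ≤ 3.0 d t F_u; upper limit = 3.0 × 0.875 × 0.5 × 65 = 85.31 kips.
Edge bolt: l_c = 2.125 − 0.9375/2 = 1.656 in → 1.5 × 1.656 × 0.5 × 65 = 80.74 → r_n = 80.74 kips.
Interior bolts: l_c = 2.625 − 0.9375 = 1.688 in → 1.5 × 1.688 × 0.5 × 65 = 82.27 → r_n = 82.27 kips.
R_n = 1 × 80.74 + 2 × 82.27 = 245.3 kips.
Allowable strength R_n/Ω = 245.3 / 2 = 123 kips.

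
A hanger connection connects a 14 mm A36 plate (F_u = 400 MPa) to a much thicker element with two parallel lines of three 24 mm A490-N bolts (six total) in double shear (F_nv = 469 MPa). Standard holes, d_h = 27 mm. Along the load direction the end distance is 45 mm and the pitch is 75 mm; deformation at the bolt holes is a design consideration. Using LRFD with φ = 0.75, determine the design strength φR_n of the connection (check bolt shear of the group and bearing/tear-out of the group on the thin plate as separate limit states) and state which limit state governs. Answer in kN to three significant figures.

1290 kN (bearing governs)

Bolt shear: A_b = π·24²/4 = 452.4 mm²; R_n = 469 × 452.4 × 6 × 2 / 1000 = 2546 kN → 0.75 × 2546 = 1910 kN.
Bearing (1.2 l_c t F_u ≤ 2.4 d t F_u): upper limit = 2.4·24·14·400 / 1000 = 322.6 kN.
  Edge l_c = 45 − 27/2 = 31.5 → r_n = 211.7 kN; interior l_c = 75 − 27 = 48 → r_n = 322.6 kN.
  R_n,bearing = 2·211.7 + 4·322.6 = 1714 kN → 0.75 × 1714 = 1290 kN.
Bearing governs: 1290 kN.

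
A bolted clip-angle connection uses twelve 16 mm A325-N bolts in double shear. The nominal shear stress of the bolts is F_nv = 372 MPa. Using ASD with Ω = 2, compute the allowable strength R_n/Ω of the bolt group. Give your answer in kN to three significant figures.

A_b = π × 16² / 4 = 201.1 mm².
R_n = F_nv · A_b · n · n_s = 372 × 201.1 × 12 × 2 / 1000 = 1795 kN.
Allowable strength R_n/Ω = 1795 / 2 = 898 kN.

898 kN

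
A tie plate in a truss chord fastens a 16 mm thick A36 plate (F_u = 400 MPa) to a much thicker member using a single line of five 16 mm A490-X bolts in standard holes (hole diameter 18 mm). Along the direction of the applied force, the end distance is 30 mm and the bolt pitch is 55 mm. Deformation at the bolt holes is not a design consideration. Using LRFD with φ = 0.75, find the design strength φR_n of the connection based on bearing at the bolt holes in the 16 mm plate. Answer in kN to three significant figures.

Per bolt r_n = 1.5 l_c t F_u ≤ 3.0 d t F_u; upper limit = 3.0 × 16 × 16 × 400 / 1000 = 307.2 kN.
Edge bolt: l_c = 30 − 18/2 = 21 mm → 1.5 × 21 × 16 × 400 / 1000 = 201.6 → r_n = 201.6 kN.
Interior bolts: l_c = 55 − 18 = 37 mm → 1.5 × 37 × 16 × 400 / 1000 = 355.2 → r_n = 307.2 kN.
R_n = 1 × 201.6 + 4 × 307.2 = 1430 kN.
Design strength φR_n = 0.75 × 1430 = 1070 kN.

1070 kN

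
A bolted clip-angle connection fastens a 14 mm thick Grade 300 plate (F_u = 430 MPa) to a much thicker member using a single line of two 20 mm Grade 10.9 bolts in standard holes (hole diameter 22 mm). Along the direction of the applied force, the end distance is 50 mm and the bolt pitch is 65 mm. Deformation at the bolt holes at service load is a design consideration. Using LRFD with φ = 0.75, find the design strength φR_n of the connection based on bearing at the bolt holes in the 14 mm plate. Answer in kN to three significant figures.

428 kN

Per bolt r_n = 1.2 l_c t F_u ≤ 2.4 d t F_u; upper limit = 2.4 × 20 × 14 × 430 / 1000 = 289 kN.
Edge bolt: l_c = 50 − 22/2 = 39 mm → 1.2 × 39 × 14 × 430 / 1000 = 281.7 → r_n = 281.7 kN.
Interior bolts: l_c = 65 − 22 = 43 mm → 1.2 × 43 × 14 × 430 / 1000 = 310.6 → r_n = 289 kN.
R_n = 1 × 281.7 + 1 × 289 = 570.7 kN.
Design strength φR_n = 0.75 × 570.7 = 428 kN.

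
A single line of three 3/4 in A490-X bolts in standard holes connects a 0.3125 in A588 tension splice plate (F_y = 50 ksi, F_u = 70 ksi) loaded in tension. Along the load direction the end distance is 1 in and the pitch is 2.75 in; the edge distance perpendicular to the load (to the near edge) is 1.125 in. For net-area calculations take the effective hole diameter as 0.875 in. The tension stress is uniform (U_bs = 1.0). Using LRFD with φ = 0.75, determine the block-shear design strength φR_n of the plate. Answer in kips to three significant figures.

53.7 kips

Shear plane L_v = 1 + 2·2.75 = 6.5 in; A_gv = 6.5 × 0.3125 = 2.031 in².
A_nv = (6.5 − 2.5·0.875) × 0.3125 = 1.348 in².
A_nt = (1.125 − 0.5·0.875) × 0.3125 = 0.2148 in².
0.6 F_u A_nv = 56.6 kips; 0.6 F_y A_gv = 60.94 kips → shear rupture governs the shear term.
R_n = 56.6 + 1.0 × 70 × 0.2148 = 71.64 kips.
Design strength φR_n = 0.75 × 71.64 = 53.7 kips.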